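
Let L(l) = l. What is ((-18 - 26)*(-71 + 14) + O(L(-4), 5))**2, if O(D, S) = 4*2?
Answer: 6330256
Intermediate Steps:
O(D, S) = 8
((-18 - 26)*(-71 + 14) + O(L(-4), 5))**2 = ((-18 - 26)*(-71 + 14) + 8)**2 = (-44*(-57) + 8)**2 = (2508 + 8)**2 = 2516**2 = 6330256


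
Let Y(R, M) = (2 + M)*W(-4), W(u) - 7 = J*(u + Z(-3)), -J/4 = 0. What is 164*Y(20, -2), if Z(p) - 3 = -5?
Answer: 0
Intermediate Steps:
J = 0 (J = -4*0 = 0)
Z(p) = -2 (Z(p) = 3 - 5 = -2)
W(u) = 7 (W(u) = 7 + 0*(u - 2) = 7 + 0*(-2 + u) = 7 + 0 = 7)
Y(R, M) = 14 + 7*M (Y(R, M) = (2 + M)*7 = 14 + 7*M)
164*Y(20, -2) = 164*(14 + 7*(-2)) = 164*(14 - 14) = 164*0 = 0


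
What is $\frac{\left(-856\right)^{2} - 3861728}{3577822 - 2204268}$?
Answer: $- \frac{1564496}{686777} \approx -2.278$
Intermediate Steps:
$\frac{\left(-856\right)^{2} - 3861728}{3577822 - 2204268} = \frac{732736 - 3861728}{1373554} = \left(-3128992\right) \frac{1}{1373554} = - \frac{1564496}{686777}$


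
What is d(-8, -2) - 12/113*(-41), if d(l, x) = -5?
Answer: -73/113 ≈ -0.64602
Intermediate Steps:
d(-8, -2) - 12/113*(-41) = -5 - 12/113*(-41) = -5 + 492/113 = -73/113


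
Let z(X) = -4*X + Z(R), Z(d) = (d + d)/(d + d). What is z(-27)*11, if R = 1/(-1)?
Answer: 1199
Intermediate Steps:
R = -1
Z(d) = 1 (Z(d) = (2*d)/((2*d)) = (2*d)*(1/(2*d)) = 1)
z(X) = 1 - 4*X (z(X) = -4*X + 1 = 1 - 4*X)
z(-27)*11 = (1 - 4*(-27))*11 = (1 + 108)*11 = 109*11 = 1199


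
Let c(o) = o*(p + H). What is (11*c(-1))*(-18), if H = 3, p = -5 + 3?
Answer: 198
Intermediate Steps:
p = -2
c(o) = o (c(o) = o*(-2 + 3) = o*1 = o)
(11*c(-1))*(-18) = (11*(-1))*(-18) = -11*(-18) = 198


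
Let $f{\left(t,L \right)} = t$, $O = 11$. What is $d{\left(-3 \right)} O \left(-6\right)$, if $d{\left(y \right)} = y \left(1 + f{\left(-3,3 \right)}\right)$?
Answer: $-396$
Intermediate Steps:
$d{\left(y \right)} = - 2 y$ ($d{\left(y \right)} = y \left(1 - 3\right) = y \left(-2\right) = - 2 y$)
$d{\left(-3 \right)} O \left(-6\right) = \left(-2\right) \left(-3\right) 11 \left(-6\right) = 6 \cdot 11 \left(-6\right) = 66 \left(-6\right) = -396$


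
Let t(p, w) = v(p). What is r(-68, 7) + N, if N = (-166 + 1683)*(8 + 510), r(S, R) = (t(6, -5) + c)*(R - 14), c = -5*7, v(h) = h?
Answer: 786009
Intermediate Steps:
t(p, w) = p
c = -35
r(S, R) = 406 - 29*R (r(S, R) = (6 - 35)*(R - 14) = -29*(-14 + R) = 406 - 29*R)
N = 785806 (N = 1517*518 = 785806)
r(-68, 7) + N = (406 - 29*7) + 785806 = (406 - 203) + 785806 = 203 + 785806 = 786009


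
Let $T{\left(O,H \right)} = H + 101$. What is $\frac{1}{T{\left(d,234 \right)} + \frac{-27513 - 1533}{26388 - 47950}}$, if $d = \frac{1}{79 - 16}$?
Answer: $\frac{10781}{3626158} \approx 0.0029731$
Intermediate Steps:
$d = \frac{1}{63} \approx 0.015873$
$T{\left(O,H \right)} = 101 + H$
$\frac{1}{T{\left(d,234 \right)} + \frac{-27513 - 1533}{26388 - 47950}} = \frac{1}{\left(101 + 234\right) + \frac{-27513 - 1533}{26388 - 47950}} = \frac{1}{335 - \frac{29046}{-21562}} = \frac{1}{335 - - \frac{14523}{10781}} = \frac{1}{335 + \frac{14523}{10781}} = \frac{1}{\frac{3626158}{10781}} = \frac{10781}{3626158}$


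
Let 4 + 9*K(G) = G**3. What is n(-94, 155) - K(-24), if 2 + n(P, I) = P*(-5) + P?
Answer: 17194/9 ≈ 1910.4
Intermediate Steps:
n(P, I) = -2 - 4*P (n(P, I) = -2 + (P*(-5) + P) = -2 + (-5*P + P) = -2 - 4*P)
K(G) = -4/9 + G**3/9
n(-94, 155) - K(-24) = (-2 - 4*(-94)) - (-4/9 + (1/9)*(-24)**3) = (-2 + 376) - (-4/9 + (1/9)*(-13824)) = 374 - (-4/9 - 1536) = 374 - 1*(-13828/9) = 374 + 13828/9 = 17194/9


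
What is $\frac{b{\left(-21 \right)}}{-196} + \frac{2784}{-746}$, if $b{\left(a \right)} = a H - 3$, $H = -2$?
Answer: $- \frac{287379}{73108} \approx -3.9309$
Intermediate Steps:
$b{\left(a \right)} = -3 - 2 a$ ($b{\left(a \right)} = a \left(-2\right) - 3 = - 2 a - 3 = -3 - 2 a$)
$\frac{b{\left(-21 \right)}}{-196} + \frac{2784}{-746} = \frac{-3 - -42}{-196} + \frac{2784}{-746} = \left(-3 + 42\right) \left(- \frac{1}{196}\right) + 2784 \left(- \frac{1}{746}\right) = 39 \left(- \frac{1}{196}\right) - \frac{1392}{373} = - \frac{39}{196} - \frac{1392}{373} = - \frac{287379}{73108}$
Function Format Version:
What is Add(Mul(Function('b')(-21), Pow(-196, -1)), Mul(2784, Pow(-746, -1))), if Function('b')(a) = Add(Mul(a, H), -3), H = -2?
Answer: Rational(-287379, 73108) ≈ -3.9309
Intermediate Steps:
Function('b')(a) = Add(-3, Mul(-2, a)) (Function('b')(a) = Add(Mul(a, -2), -3) = Add(Mul(-2, a), -3) = Add(-3, Mul(-2, a)))
Add(Mul(Function('b')(-21), Pow(-196, -1)), Mul(2784, Pow(-746, -1))) = Add(Mul(Add(-3, Mul(-2, -21)), Pow(-196, -1)), Mul(2784, Pow(-746, -1))) = Add(Mul(Add(-3, 42), Rational(-1, 196)), Mul(2784, Rational(-1, 746))) = Add(Mul(39, Rational(-1, 196)), Rational(-1392, 373)) = Add(Rational(-39, 196), Rational(-1392, 373)) = Rational(-287379, 73108)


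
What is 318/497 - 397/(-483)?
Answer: 50129/34293 ≈ 1.4618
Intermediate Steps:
318/497 - 397/(-483) = 318*(1/497) - 397*(-1/483) = 318/497 + 397/483 = 50129/34293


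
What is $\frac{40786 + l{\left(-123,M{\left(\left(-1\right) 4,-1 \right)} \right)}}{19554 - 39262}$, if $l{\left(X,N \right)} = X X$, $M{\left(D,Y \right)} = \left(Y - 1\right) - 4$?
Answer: $- \frac{55915}{19708} \approx -2.8372$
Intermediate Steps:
$M{\left(D,Y \right)} = -5 + Y$ ($M{\left(D,Y \right)} = \left(-1 + Y\right) - 4 = -5 + Y$)
$l{\left(X,N \right)} = X^{2}$
$\frac{40786 + l{\left(-123,M{\left(\left(-1\right) 4,-1 \right)} \right)}}{19554 - 39262} = \frac{40786 + \left(-123\right)^{2}}{19554 - 39262} = \frac{40786 + 15129}{-19708} = 55915 \left(- \frac{1}{19708}\right) = - \frac{55915}{19708}$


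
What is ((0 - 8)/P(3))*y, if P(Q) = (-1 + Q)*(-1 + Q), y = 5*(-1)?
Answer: 10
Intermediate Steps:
y = -5
P(Q) = (-1 + Q)²
((0 - 8)/P(3))*y = ((0 - 8)/((-1 + 3)²))*(-5) = -8/(2²)*(-5) = -8/4*(-5) = -8*¼*(-5) = -2*(-5) = 10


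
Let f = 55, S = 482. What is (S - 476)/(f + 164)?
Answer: 2/73 ≈ 0.027397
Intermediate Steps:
(S - 476)/(f + 164) = (482 - 476)/(55 + 164) = 6/219 = 6*(1/219) = 2/73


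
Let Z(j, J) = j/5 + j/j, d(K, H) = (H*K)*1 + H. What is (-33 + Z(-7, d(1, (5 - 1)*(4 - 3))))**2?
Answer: 27889/25 ≈ 1115.6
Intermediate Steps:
d(K, H) = H + H*K (d(K, H) = H*K + H = H + H*K)
Z(j, J) = 1 + j/5 (Z(j, J) = j*(1/5) + 1 = j/5 + 1 = 1 + j/5)
(-33 + Z(-7, d(1, (5 - 1)*(4 - 3))))**2 = (-33 + (1 + (1/5)*(-7)))**2 = (-33 + (1 - 7/5))**2 = (-33 - 2/5)**2 = (-167/5)**2 = 27889/25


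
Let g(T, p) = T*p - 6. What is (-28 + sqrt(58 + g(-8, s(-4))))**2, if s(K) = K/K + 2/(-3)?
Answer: 2500/3 - 112*sqrt(111)/3 ≈ 440.00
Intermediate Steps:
s(K) = 1/3 (s(K) = 1 + 2*(-1/3) = 1 - 2/3 = 1/3)
g(T, p) = -6 + T*p
(-28 + sqrt(58 + g(-8, s(-4))))**2 = (-28 + sqrt(58 + (-6 - 8*1/3)))**2 = (-28 + sqrt(58 + (-6 - 8/3)))**2 = (-28 + sqrt(58 - 26/3))**2 = (-28 + sqrt(148/3))**2 = (-28 + 2*sqrt(111)/3)**2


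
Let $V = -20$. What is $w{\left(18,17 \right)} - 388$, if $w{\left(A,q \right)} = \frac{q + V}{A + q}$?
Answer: $- \frac{13583}{35} \approx -388.09$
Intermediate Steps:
$w{\left(A,q \right)} = \frac{-20 + q}{A + q}$ ($w{\left(A,q \right)} = \frac{q - 20}{A + q} = \frac{-20 + q}{A + q}$)
$w{\left(18,17 \right)} - 388 = \frac{-20 + 17}{18 + 17} - 388 = \frac{1}{35} \left(-3\right) - 388 = - \frac{3}{35} - 388 = - \frac{13583}{35}$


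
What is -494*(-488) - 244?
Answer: 240828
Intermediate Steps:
-494*(-488) - 244 = 241072 - 244 = 240828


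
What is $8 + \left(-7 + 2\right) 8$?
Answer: $-32$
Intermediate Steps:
$8 + \left(-7 + 2\right) 8 = 8 - 40 = -32$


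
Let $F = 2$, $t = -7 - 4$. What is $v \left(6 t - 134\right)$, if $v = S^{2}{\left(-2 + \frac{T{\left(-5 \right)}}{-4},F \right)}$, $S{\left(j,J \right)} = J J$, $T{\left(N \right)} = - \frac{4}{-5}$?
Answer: $-3200$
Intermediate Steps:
$T{\left(N \right)} = \frac{4}{5}$ ($T{\left(N \right)} = \left(-4\right) \left(- \frac{1}{5}\right) = \frac{4}{5}$)
$t = -11$
$S{\left(j,J \right)} = J^{2}$
$v = 16$ ($v = \left(2^{2}\right)^{2} = 4^{2} = 16$)
$v \left(6 t - 134\right) = 16 \left(6 \left(-11\right) - 134\right) = 16 \left(-66 - 134\right) = 16 \left(-200\right) = -3200$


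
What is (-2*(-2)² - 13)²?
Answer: 441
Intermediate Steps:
(-2*(-2)² - 13)² = (-2*4 - 13)² = (-8 - 13)² = (-21)² = 441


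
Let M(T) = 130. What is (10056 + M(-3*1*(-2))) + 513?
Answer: 10699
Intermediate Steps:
(10056 + M(-3*1*(-2))) + 513 = (10056 + 130) + 513 = 10186 + 513 = 10699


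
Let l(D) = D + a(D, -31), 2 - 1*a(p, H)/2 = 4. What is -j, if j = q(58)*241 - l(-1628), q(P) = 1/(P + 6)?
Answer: -104689/64 ≈ -1635.8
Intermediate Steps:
a(p, H) = -4 (a(p, H) = 4 - 2*4 = 4 - 8 = -4)
q(P) = 1/(6 + P)
l(D) = -4 + D (l(D) = D - 4 = -4 + D)
j = 104689/64 (j = 241/(6 + 58) - (-4 - 1628) = 241/64 - 1*(-1632) = (1/64)*241 + 1632 = 241/64 + 1632 = 104689/64 ≈ 1635.8)
-j = -1*104689/64 = -104689/64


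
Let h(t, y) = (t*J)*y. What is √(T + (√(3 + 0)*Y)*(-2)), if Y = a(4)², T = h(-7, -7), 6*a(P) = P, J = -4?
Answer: 2*√(-441 - 2*√3)/3 ≈ 14.055*I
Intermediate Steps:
h(t, y) = -4*t*y (h(t, y) = (t*(-4))*y = (-4*t)*y = -4*t*y)
a(P) = P/6
T = -196 (T = -4*(-7)*(-7) = -196)
Y = 4/9 (Y = ((⅙)*4)² = (⅔)² = 4/9 ≈ 0.44444)
√(T + (√(3 + 0)*Y)*(-2)) = √(-196 + (√(3 + 0)*(4/9))*(-2)) = √(-196 + (√3*(4/9))*(-2)) = √(-196 + (4*√3/9)*(-2)) = √(-196 - 8*√3/9)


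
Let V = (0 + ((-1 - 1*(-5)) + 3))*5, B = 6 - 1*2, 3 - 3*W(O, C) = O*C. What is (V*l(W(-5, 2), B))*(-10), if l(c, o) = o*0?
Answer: 0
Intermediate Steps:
W(O, C) = 1 - C*O/3 (W(O, C) = 1 - O*C/3 = 1 - C*O/3)
B = 4 (B = 6 - 2 = 4)
l(c, o) = 0
V = 35 (V = (0 + ((-1 + 5) + 3))*5 = (0 + (4 + 3))*5 = (0 + 7)*5 = 7*5 = 35)
(V*l(W(-5, 2), B))*(-10) = (35*0)*(-10) = 0*(-10) = 0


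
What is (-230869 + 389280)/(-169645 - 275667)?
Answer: -158411/445312 ≈ -0.35573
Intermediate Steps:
(-230869 + 389280)/(-169645 - 275667) = 158411/(-445312) = 158411*(-1/445312) = -158411/445312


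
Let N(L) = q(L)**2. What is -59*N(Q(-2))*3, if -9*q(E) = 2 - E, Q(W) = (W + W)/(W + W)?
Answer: -59/27 ≈ -2.1852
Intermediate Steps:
Q(W) = 1 (Q(W) = (2*W)/((2*W)) = (2*W)*(1/(2*W)) = 1)
q(E) = -2/9 + E/9 (q(E) = -(2 - E)/9 = -2/9 + E/9)
N(L) = (-2/9 + L/9)**2
-59*N(Q(-2))*3 = -59*(-2 + 1)**2/81*3 = -59*(-1)**2/81*3 = -59/81*3 = -59/27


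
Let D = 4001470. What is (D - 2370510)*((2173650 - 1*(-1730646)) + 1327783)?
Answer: 8533311565840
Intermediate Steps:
(D - 2370510)*((2173650 - 1*(-1730646)) + 1327783) = (4001470 - 2370510)*((2173650 - 1*(-1730646)) + 1327783) = 1630960*((2173650 + 1730646) + 1327783) = 1630960*(3904296 + 1327783) = 1630960*5232079 = 8533311565840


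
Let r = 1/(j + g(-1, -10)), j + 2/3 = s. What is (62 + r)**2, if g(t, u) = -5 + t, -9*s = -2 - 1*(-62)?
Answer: 6135529/1600 ≈ 3834.7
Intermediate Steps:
s = -20/3 (s = -(-2 - 1*(-62))/9 = -(-2 + 62)/9 = -1/9*60 = -20/3 ≈ -6.6667)
j = -22/3 (j = -2/3 - 20/3 = -22/3 ≈ -7.3333)
r = -3/40 (r = 1/(-22/3 + (-5 - 1)) = 1/(-22/3 - 6) = 1/(-40/3) = -3/40 ≈ -0.075000)
(62 + r)**2 = (62 - 3/40)**2 = (2477/40)**2 = 6135529/1600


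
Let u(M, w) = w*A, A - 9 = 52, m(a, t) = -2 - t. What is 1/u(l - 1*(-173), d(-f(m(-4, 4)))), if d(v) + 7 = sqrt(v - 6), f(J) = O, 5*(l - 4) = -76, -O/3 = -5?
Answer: -1/610 - I*sqrt(21)/4270 ≈ -0.0016393 - 0.0010732*I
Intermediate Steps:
O = 15 (O = -3*(-5) = 15)
l = -56/5 (l = 4 + (1/5)*(-76) = 4 - 76/5 = -56/5 ≈ -11.200)
A = 61 (A = 9 + 52 = 61)
f(J) = 15
d(v) = -7 + sqrt(-6 + v) (d(v) = -7 + sqrt(v - 6) = -7 + sqrt(-6 + v))
u(M, w) = 61*w (u(M, w) = w*61 = 61*w)
1/u(l - 1*(-173), d(-f(m(-4, 4)))) = 1/(61*(-7 + sqrt(-6 - 1*15))) = 1/(61*(-7 + sqrt(-6 - 15))) = 1/(61*(-7 + sqrt(-21))) = 1/(61*(-7 + I*sqrt(21))) = 1/(-427 + 61*I*sqrt(21))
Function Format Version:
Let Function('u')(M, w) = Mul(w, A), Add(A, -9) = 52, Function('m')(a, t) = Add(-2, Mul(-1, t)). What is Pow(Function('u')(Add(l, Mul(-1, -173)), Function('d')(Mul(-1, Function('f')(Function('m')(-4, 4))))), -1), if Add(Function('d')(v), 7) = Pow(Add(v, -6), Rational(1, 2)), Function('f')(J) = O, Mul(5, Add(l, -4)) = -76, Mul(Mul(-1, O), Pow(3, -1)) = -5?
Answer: Add(Rational(-1, 610), Mul(Rational(-1, 4270), I, Pow(21, Rational(1, 2)))) ≈ Add(-0.0016393, Mul(-0.0010732, I))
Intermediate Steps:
O = 15 (O = Mul(-3, -5) = 15)
l = Rational(-56, 5) (l = Add(4, Mul(Rational(1, 5), -76)) = Add(4, Rational(-76, 5)) = Rational(-56, 5) ≈ -11.200)
A = 61 (A = Add(9, 52) = 61)
Function('f')(J) = 15
Function('d')(v) = Add(-7, Pow(Add(-6, v), Rational(1, 2))) (Function('d')(v) = Add(-7, Pow(Add(v, -6), Rational(1, 2))) = Add(-7, Pow(Add(-6, v), Rational(1, 2))))
Function('u')(M, w) = Mul(61, w) (Function('u')(M, w) = Mul(w, 61) = Mul(61, w))
Pow(Function('u')(Add(l, Mul(-1, -173)), Function('d')(Mul(-1, Function('f')(Function('m')(-4, 4))))), -1) = Pow(Mul(61, Add(-7, Pow(Add(-6, Mul(-1, 15)), Rational(1, 2)))), -1) = Pow(Mul(61, Add(-7, Pow(Add(-6, -15), Rational(1, 2)))), -1) = Pow(Mul(61, Add(-7, Pow(-21, Rational(1, 2)))), -1) = Pow(Mul(61, Add(-7, Mul(I, Pow(21, Rational(1, 2))))), -1) = Pow(Add(-427, Mul(61, I, Pow(21, Rational(1, 2)))), -1)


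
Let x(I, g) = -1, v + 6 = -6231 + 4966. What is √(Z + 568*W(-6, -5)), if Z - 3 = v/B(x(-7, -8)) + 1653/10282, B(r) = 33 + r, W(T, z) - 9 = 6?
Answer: √14349847229666/41128 ≈ 92.106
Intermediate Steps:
v = -1271 (v = -6 + (-6231 + 4966) = -6 - 1265 = -1271)
W(T, z) = 15 (W(T, z) = 9 + 6 = 15)
Z = -6014227/164512 (Z = 3 + (-1271/(33 - 1) + 1653/10282) = 3 + (-1271/32 + 1653*(1/10282)) = 3 + (-1271*1/32 + 1653/10282) = 3 + (-1271/32 + 1653/10282) = 3 - 6507763/164512 = -6014227/164512 ≈ -36.558)
√(Z + 568*W(-6, -5)) = √(-6014227/164512 + 568*15) = √(-6014227/164512 + 8520) = √(1395628013/164512) = √14349847229666/41128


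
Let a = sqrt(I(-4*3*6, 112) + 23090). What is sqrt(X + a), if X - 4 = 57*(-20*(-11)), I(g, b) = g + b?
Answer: sqrt(12544 + 3*sqrt(2570)) ≈ 112.68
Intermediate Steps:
I(g, b) = b + g
a = 3*sqrt(2570) (a = sqrt((112 - 4*3*6) + 23090) = sqrt((112 - 12*6) + 23090) = sqrt((112 - 72) + 23090) = sqrt(40 + 23090) = sqrt(23130) = 3*sqrt(2570) ≈ 152.09)
X = 12544 (X = 4 + 57*(-20*(-11)) = 4 + 57*220 = 4 + 12540 = 12544)
sqrt(X + a) = sqrt(12544 + 3*sqrt(2570))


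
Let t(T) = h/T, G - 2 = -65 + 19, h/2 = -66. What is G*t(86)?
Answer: 2904/43 ≈ 67.535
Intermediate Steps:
h = -132 (h = 2*(-66) = -132)
G = -44 (G = 2 + (-65 + 19) = 2 - 46 = -44)
t(T) = -132/T
G*t(86) = -(-5808)/86 = -44*(-66/43) = 2904/43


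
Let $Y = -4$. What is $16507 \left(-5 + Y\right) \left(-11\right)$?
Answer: $1634193$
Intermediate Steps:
$16507 \left(-5 + Y\right) \left(-11\right) = 16507 \left(-5 - 4\right) \left(-11\right) = 16507 \left(\left(-9\right) \left(-11\right)\right) = 16507 \cdot 99 = 1634193$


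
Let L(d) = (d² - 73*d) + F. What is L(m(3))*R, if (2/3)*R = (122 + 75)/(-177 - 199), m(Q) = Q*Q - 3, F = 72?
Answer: 97515/376 ≈ 259.35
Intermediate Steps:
m(Q) = -3 + Q² (m(Q) = Q² - 3 = -3 + Q²)
R = -591/752 (R = 3*((122 + 75)/(-177 - 199))/2 = 3*(197/(-376))/2 = 3*(197*(-1/376))/2 = (3/2)*(-197/376) = -591/752 ≈ -0.78590)
L(d) = 72 + d² - 73*d (L(d) = (d² - 73*d) + 72 = 72 + d² - 73*d)
L(m(3))*R = (72 + (-3 + 3²)² - 73*(-3 + 3²))*(-591/752) = (72 + (-3 + 9)² - 73*(-3 + 9))*(-591/752) = (72 + 6² - 73*6)*(-591/752) = (72 + 36 - 438)*(-591/752) = -330*(-591/752) = 97515/376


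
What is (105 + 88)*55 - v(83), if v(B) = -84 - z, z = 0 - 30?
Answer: 10669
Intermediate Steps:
z = -30
v(B) = -54 (v(B) = -84 - 1*(-30) = -84 + 30 = -54)
(105 + 88)*55 - v(83) = (105 + 88)*55 - 1*(-54) = 193*55 + 54 = 10615 + 54 = 10669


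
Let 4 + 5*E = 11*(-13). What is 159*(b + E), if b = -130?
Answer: -126723/5 ≈ -25345.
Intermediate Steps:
E = -147/5 (E = -⅘ + (11*(-13))/5 = -⅘ + (⅕)*(-143) = -⅘ - 143/5 = -147/5 ≈ -29.400)
159*(b + E) = 159*(-130 - 147/5) = 159*(-797/5) = -126723/5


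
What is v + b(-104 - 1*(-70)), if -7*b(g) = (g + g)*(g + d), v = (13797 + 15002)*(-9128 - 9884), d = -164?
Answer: -3832699580/7 ≈ -5.4753e+8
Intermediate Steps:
v = -547526588 (v = 28799*(-19012) = -547526588)
b(g) = -2*g*(-164 + g)/7 (b(g) = -(g + g)*(g - 164)/7 = -2*g*(-164 + g)/7)
v + b(-104 - 1*(-70)) = -547526588 + 2*(-104 - 1*(-70))*(164 - (-104 - 1*(-70)))/7 = -547526588 + 2*(-104 + 70)*(164 - (-104 + 70))/7 = -547526588 + (2/7)*(-34)*(164 - 1*(-34)) = -547526588 + (2/7)*(-34)*(164 + 34) = -547526588 + (2/7)*(-34)*198 = -547526588 - 13464/7 = -3832699580/7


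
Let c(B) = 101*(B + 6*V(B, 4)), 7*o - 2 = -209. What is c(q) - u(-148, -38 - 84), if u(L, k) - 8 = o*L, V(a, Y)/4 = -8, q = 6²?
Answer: -140984/7 ≈ -20141.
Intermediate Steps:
o = -207/7 (o = 2/7 + (⅐)*(-209) = 2/7 - 209/7 = -207/7 ≈ -29.571)
q = 36
V(a, Y) = -32 (V(a, Y) = 4*(-8) = -32)
u(L, k) = 8 - 207*L/7
c(B) = -19392 + 101*B (c(B) = 101*(B + 6*(-32)) = 101*(B - 192) = 101*(-192 + B) = -19392 + 101*B)
c(q) - u(-148, -38 - 84) = (-19392 + 101*36) - (8 - 207/7*(-148)) = (-19392 + 3636) - (8 + 30636/7) = -15756 - 1*30692/7 = -15756 - 30692/7 = -140984/7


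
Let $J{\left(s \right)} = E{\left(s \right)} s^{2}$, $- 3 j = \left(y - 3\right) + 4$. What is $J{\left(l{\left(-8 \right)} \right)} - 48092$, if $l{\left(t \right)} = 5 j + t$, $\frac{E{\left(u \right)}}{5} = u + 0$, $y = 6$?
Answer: $- \frac{2325379}{27} \approx -86125.0$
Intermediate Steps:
$j = - \frac{7}{3}$ ($j = - \frac{\left(6 - 3\right) + 4}{3} = - \frac{3 + 4}{3} = \left(- \frac{1}{3}\right) 7 = - \frac{7}{3} \approx -2.3333$)
$E{\left(u \right)} = 5 u$ ($E{\left(u \right)} = 5 \left(u + 0\right) = 5 u$)
$l{\left(t \right)} = - \frac{35}{3} + t$ ($l{\left(t \right)} = 5 \left(- \frac{7}{3}\right) + t = - \frac{35}{3} + t$)
$J{\left(s \right)} = 5 s^{3}$ ($J{\left(s \right)} = 5 s s^{2} = 5 s^{3}$)
$J{\left(l{\left(-8 \right)} \right)} - 48092 = 5 \left(- \frac{35}{3} - 8\right)^{3} - 48092 = 5 \left(- \frac{59}{3}\right)^{3} - 48092 = 5 \left(- \frac{205379}{27}\right) - 48092 = - \frac{1026895}{27} - 48092 = - \frac{2325379}{27}$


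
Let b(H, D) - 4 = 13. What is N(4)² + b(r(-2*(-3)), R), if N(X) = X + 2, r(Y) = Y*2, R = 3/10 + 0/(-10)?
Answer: 53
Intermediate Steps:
R = 3/10 (R = 3*(⅒) + 0*(-⅒) = 3/10 + 0 = 3/10 ≈ 0.30000)
r(Y) = 2*Y
N(X) = 2 + X
b(H, D) = 17 (b(H, D) = 4 + 13 = 17)
N(4)² + b(r(-2*(-3)), R) = (2 + 4)² + 17 = 6² + 17 = 36 + 17 = 53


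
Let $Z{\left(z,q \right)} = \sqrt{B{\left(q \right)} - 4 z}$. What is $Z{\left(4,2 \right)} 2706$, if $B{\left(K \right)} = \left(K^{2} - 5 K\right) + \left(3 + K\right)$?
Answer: $2706 i \sqrt{17} \approx 11157.0 i$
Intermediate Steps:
$B{\left(K \right)} = 3 + K^{2} - 4 K$
$Z{\left(z,q \right)} = \sqrt{3 + q^{2} - 4 q - 4 z}$ ($Z{\left(z,q \right)} = \sqrt{\left(3 + q^{2} - 4 q\right) - 4 z} = \sqrt{3 + q^{2} - 4 q - 4 z}$)
$Z{\left(4,2 \right)} 2706 = \sqrt{3 + 2^{2} - 8 - 16} \cdot 2706 = \sqrt{3 + 4 - 8 - 16} \cdot 2706 = \sqrt{-17} \cdot 2706 = i \sqrt{17} \cdot 2706 = 2706 i \sqrt{17}$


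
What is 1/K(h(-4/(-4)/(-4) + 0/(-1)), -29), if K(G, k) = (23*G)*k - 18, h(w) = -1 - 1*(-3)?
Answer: -1/1352 ≈ -0.00073965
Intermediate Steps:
h(w) = 2 (h(w) = -1 + 3 = 2)
K(G, k) = -18 + 23*G*k (K(G, k) = 23*G*k - 18 = -18 + 23*G*k)
1/K(h(-4/(-4)/(-4) + 0/(-1)), -29) = 1/(-18 + 23*2*(-29)) = 1/(-18 - 1334) = 1/(-1352) = -1/1352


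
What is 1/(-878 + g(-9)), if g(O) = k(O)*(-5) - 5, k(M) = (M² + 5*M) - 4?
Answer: -1/1043 ≈ -0.00095877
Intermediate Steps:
k(M) = -4 + M² + 5*M
g(O) = 15 - 25*O - 5*O² (g(O) = (-4 + O² + 5*O)*(-5) - 5 = (20 - 25*O - 5*O²) - 5 = 15 - 25*O - 5*O²)
1/(-878 + g(-9)) = 1/(-878 + (15 - 25*(-9) - 5*(-9)²)) = 1/(-878 + (15 + 225 - 5*81)) = 1/(-878 + (15 + 225 - 405)) = 1/(-878 - 165) = 1/(-1043) = -1/1043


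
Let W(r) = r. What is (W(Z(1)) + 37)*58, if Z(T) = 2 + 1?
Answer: 2320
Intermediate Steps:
Z(T) = 3
(W(Z(1)) + 37)*58 = (3 + 37)*58 = 40*58 = 2320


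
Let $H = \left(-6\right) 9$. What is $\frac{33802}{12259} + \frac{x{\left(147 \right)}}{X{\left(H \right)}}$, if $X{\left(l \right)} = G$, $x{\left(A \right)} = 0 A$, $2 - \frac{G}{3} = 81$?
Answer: $\frac{33802}{12259} \approx 2.7573$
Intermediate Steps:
$G = -237$ ($G = 6 - 243 = -237$)
$x{\left(A \right)} = 0$
$H = -54$
$X{\left(l \right)} = -237$
$\frac{33802}{12259} + \frac{x{\left(147 \right)}}{X{\left(H \right)}} = \frac{33802}{12259} + \frac{0}{-237} = 33802 \cdot \frac{1}{12259} + 0 \left(- \frac{1}{237}\right) = \frac{33802}{12259} + 0 = \frac{33802}{12259}$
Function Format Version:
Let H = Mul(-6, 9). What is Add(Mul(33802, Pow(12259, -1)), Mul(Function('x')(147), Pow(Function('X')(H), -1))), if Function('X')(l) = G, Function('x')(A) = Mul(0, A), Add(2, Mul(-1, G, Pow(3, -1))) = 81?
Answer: Rational(33802, 12259) ≈ 2.7573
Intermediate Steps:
G = -237 (G = Add(6, Mul(-3, 81)) = Add(6, -243) = -237)
Function('x')(A) = 0
H = -54
Function('X')(l) = -237
Add(Mul(33802, Pow(12259, -1)), Mul(Function('x')(147), Pow(Function('X')(H), -1))) = Add(Mul(33802, Pow(12259, -1)), Mul(0, Pow(-237, -1))) = Add(Mul(33802, Rational(1, 12259)), Mul(0, Rational(-1, 237))) = Add(Rational(33802, 12259), 0) = Rational(33802, 12259)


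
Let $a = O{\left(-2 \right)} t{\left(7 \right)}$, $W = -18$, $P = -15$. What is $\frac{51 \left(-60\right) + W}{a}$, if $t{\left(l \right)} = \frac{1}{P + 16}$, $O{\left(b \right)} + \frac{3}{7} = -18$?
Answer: $\frac{7182}{43} \approx 167.02$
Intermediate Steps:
$O{\left(b \right)} = - \frac{129}{7}$ ($O{\left(b \right)} = - \frac{3}{7} - 18 = - \frac{129}{7}$)
$t{\left(l \right)} = 1$ ($t{\left(l \right)} = \frac{1}{-15 + 16} = 1^{-1} = 1$)
$a = - \frac{129}{7}$ ($a = \left(- \frac{129}{7}\right) 1 = - \frac{129}{7} \approx -18.429$)
$\frac{51 \left(-60\right) + W}{a} = \frac{51 \left(-60\right) - 18}{- \frac{129}{7}} = \left(-3060 - 18\right) \left(- \frac{7}{129}\right) = \left(-3078\right) \left(- \frac{7}{129}\right) = \frac{7182}{43}$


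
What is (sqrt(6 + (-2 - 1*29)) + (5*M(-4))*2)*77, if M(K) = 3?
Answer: 2310 + 385*I ≈ 2310.0 + 385.0*I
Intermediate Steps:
(sqrt(6 + (-2 - 1*29)) + (5*M(-4))*2)*77 = (sqrt(6 + (-2 - 1*29)) + (5*3)*2)*77 = (sqrt(6 + (-2 - 29)) + 15*2)*77 = (sqrt(6 - 31) + 30)*77 = (sqrt(-25) + 30)*77 = (5*I + 30)*77 = (30 + 5*I)*77 = 2310 + 385*I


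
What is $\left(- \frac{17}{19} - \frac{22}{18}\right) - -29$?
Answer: $\frac{4597}{171} \approx 26.883$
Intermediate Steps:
$\left(- \frac{17}{19} - \frac{22}{18}\right) - -29 = \left(\left(-17\right) \frac{1}{19} - \frac{11}{9}\right) + 29 = \left(- \frac{17}{19} - \frac{11}{9}\right) + 29 = - \frac{362}{171} + 29 = \frac{4597}{171}$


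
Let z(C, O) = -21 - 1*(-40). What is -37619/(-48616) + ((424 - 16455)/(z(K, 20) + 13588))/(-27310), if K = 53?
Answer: 6990134745663/9033027088360 ≈ 0.77384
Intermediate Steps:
z(C, O) = 19 (z(C, O) = -21 + 40 = 19)
-37619/(-48616) + ((424 - 16455)/(z(K, 20) + 13588))/(-27310) = -37619/(-48616) + ((424 - 16455)/(19 + 13588))/(-27310) = -37619*(-1/48616) - 16031/13607*(-1/27310) = 37619/48616 - 16031*1/13607*(-1/27310) = 37619/48616 - 16031/13607*(-1/27310) = 37619/48616 + 16031/371607170 = 6990134745663/9033027088360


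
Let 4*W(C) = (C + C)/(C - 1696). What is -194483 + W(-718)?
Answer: -469481603/2414 ≈ -1.9448e+5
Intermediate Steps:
W(C) = C/(2*(-1696 + C)) (W(C) = ((C + C)/(C - 1696))/4 = ((2*C)/(-1696 + C))/4 = (2*C/(-1696 + C))/4 = C/(2*(-1696 + C)))
-194483 + W(-718) = -194483 + (1/2)*(-718)/(-1696 - 718) = -194483 + (1/2)*(-718)/(-2414) = -194483 + (1/2)*(-718)*(-1/2414) = -194483 + 359/2414 = -469481603/2414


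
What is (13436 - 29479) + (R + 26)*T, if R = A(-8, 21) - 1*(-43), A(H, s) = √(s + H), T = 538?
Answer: 21079 + 538*√13 ≈ 23019.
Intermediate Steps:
A(H, s) = √(H + s)
R = 43 + √13 (R = √(-8 + 21) - 1*(-43) = √13 + 43 = 43 + √13 ≈ 46.606)
(13436 - 29479) + (R + 26)*T = (13436 - 29479) + ((43 + √13) + 26)*538 = -16043 + (69 + √13)*538 = -16043 + (37122 + 538*√13) = 21079 + 538*√13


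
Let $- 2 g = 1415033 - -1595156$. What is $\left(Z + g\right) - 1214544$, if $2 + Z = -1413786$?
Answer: $- \frac{8266853}{2} \approx -4.1334 \cdot 10^{6}$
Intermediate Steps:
$Z = -1413788$ ($Z = -2 - 1413786 = -1413788$)
$g = - \frac{3010189}{2}$ ($g = - \frac{1415033 - -1595156}{2} = - \frac{1415033 + 1595156}{2} = \left(- \frac{1}{2}\right) 3010189 = - \frac{3010189}{2} \approx -1.5051 \cdot 10^{6}$)
$\left(Z + g\right) - 1214544 = \left(-1413788 - \frac{3010189}{2}\right) - 1214544 = - \frac{5837765}{2} - 1214544 = - \frac{8266853}{2}$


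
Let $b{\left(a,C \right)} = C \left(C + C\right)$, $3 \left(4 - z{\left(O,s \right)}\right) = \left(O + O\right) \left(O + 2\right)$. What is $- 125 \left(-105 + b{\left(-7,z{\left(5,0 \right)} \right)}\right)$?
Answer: $- \frac{722875}{9} \approx -80320.0$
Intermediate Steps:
$z{\left(O,s \right)} = 4 - \frac{2 O \left(2 + O\right)}{3}$ ($z{\left(O,s \right)} = 4 - \frac{\left(O + O\right) \left(O + 2\right)}{3} = 4 - \frac{2 O \left(2 + O\right)}{3}$)
$b{\left(a,C \right)} = 2 C^{2}$ ($b{\left(a,C \right)} = C 2 C = 2 C^{2}$)
$- 125 \left(-105 + b{\left(-7,z{\left(5,0 \right)} \right)}\right) = - 125 \left(-105 + 2 \left(4 - \frac{20}{3} - \frac{2 \cdot 5^{2}}{3}\right)^{2}\right) = - 125 \left(-105 + 2 \left(4 - \frac{20}{3} - \frac{50}{3}\right)^{2}\right) = - 125 \left(-105 + 2 \left(- \frac{58}{3}\right)^{2}\right) = - 125 \left(-105 + 2 \cdot \frac{3364}{9}\right) = - 125 \left(-105 + \frac{6728}{9}\right) = \left(-125\right) \frac{5783}{9} = - \frac{722875}{9}$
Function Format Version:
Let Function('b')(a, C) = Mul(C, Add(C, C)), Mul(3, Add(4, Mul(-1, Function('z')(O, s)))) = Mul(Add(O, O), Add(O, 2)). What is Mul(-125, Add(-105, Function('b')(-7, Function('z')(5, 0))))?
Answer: Rational(-722875, 9) ≈ -80320.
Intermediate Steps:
Function('z')(O, s) = Add(4, Mul(Rational(-2, 3), O, Add(2, O))) (Function('z')(O, s) = Add(4, Mul(Rational(-1, 3), Mul(Add(O, O), Add(O, 2)))) = Add(4, Mul(Rational(-1, 3), Mul(Mul(2, O), Add(2, O)))) = Add(4, Mul(Rational(-1, 3), Mul(2, O, Add(2, O)))) = Add(4, Mul(Rational(-2, 3), O, Add(2, O))))
Function('b')(a, C) = Mul(2, Pow(C, 2)) (Function('b')(a, C) = Mul(C, Mul(2, C)) = Mul(2, Pow(C, 2)))
Mul(-125, Add(-105, Function('b')(-7, Function('z')(5, 0)))) = Mul(-125, Add(-105, Mul(2, Pow(Add(4, Mul(Rational(-4, 3), 5), Mul(Rational(-2, 3), Pow(5, 2))), 2)))) = Mul(-125, Add(-105, Mul(2, Pow(Add(4, Rational(-20, 3), Mul(Rational(-2, 3), 25)), 2)))) = Mul(-125, Add(-105, Mul(2, Pow(Add(4, Rational(-20, 3), Rational(-50, 3)), 2)))) = Mul(-125, Add(-105, Mul(2, Pow(Rational(-58, 3), 2)))) = Mul(-125, Add(-105, Mul(2, Rational(3364, 9)))) = Mul(-125, Add(-105, Rational(6728, 9))) = Mul(-125, Rational(5783, 9)) = Rational(-722875, 9)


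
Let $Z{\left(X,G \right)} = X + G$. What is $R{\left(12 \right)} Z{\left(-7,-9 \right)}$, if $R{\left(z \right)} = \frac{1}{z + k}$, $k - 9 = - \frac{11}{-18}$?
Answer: $- \frac{288}{389} \approx -0.74036$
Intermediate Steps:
$k = \frac{173}{18}$ ($k = 9 - \frac{11}{-18} = 9 - - \frac{11}{18} = 9 + \frac{11}{18} = \frac{173}{18} \approx 9.6111$)
$Z{\left(X,G \right)} = G + X$
$R{\left(z \right)} = \frac{1}{\frac{173}{18} + z}$ ($R{\left(z \right)} = \frac{1}{z + \frac{173}{18}} = \frac{1}{\frac{173}{18} + z}$)
$R{\left(12 \right)} Z{\left(-7,-9 \right)} = \frac{18}{173 + 18 \cdot 12} \left(-9 - 7\right) = \frac{18}{173 + 216} \left(-16\right) = \frac{18}{389} \left(-16\right) = - \frac{288}{389}$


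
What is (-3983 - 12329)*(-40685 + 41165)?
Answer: -7829760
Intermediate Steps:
(-3983 - 12329)*(-40685 + 41165) = -16312*480 = -7829760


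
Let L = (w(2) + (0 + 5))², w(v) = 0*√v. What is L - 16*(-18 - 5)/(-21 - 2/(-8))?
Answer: 603/83 ≈ 7.2651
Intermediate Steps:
w(v) = 0
L = 25 (L = (0 + (0 + 5))² = (0 + 5)² = 5² = 25)
L - 16*(-18 - 5)/(-21 - 2/(-8)) = 25 - 16*(-18 - 5)/(-21 - 2/(-8)) = 25 - (-368)/(-21 - 2*(-⅛)) = 25 - (-368)/(-21 + ¼) = 25 - (-368)/(-83/4) = 25 - (-368)*(-4)/83 = 25 - 16*92/83 = 25 - 1472/83 = 603/83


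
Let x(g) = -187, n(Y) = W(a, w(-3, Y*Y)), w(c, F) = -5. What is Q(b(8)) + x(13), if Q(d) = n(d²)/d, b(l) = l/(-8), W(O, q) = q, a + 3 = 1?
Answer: -182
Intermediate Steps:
a = -2 (a = -3 + 1 = -2)
b(l) = -l/8 (b(l) = l*(-⅛) = -l/8)
n(Y) = -5
Q(d) = -5/d
Q(b(8)) + x(13) = -5/((-⅛*8)) - 187 = -5/(-1) - 187 = -5*(-1) - 187 = 5 - 187 = -182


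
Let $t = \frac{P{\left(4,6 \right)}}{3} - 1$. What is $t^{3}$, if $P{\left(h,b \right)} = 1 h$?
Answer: $\frac{1}{27} \approx 0.037037$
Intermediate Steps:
$P{\left(h,b \right)} = h$
$t = \frac{1}{3}$ ($t = \frac{4}{3} - 1 = \frac{1}{3} \approx 0.33333$)
$t^{3} = \left(\frac{1}{3}\right)^{3} = \frac{1}{27}$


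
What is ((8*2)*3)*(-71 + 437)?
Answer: 17568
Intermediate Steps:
((8*2)*3)*(-71 + 437) = (16*3)*366 = 48*366 = 17568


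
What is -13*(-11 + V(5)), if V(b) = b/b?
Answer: 130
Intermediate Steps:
V(b) = 1
-13*(-11 + V(5)) = -13*(-11 + 1) = -13*(-10) = 130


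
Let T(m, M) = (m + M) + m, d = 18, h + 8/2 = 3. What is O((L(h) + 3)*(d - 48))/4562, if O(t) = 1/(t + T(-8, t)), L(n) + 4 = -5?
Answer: 1/1569328 ≈ 6.3722e-7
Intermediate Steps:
h = -1 (h = -4 + 3 = -1)
L(n) = -9 (L(n) = -4 - 5 = -9)
T(m, M) = M + 2*m (T(m, M) = (M + m) + m = M + 2*m)
O(t) = 1/(-16 + 2*t) (O(t) = 1/(t + (t + 2*(-8))) = 1/(t + (t - 16)) = 1/(t + (-16 + t)) = 1/(-16 + 2*t))
O((L(h) + 3)*(d - 48))/4562 = (1/(2*(-8 + (-9 + 3)*(18 - 48))))/4562 = (1/(2*(-8 - 6*(-30))))*(1/4562) = (1/(2*(-8 + 180)))*(1/4562) = ((½)/172)*(1/4562) = ((½)*(1/172))*(1/4562) = (1/344)*(1/4562) = 1/1569328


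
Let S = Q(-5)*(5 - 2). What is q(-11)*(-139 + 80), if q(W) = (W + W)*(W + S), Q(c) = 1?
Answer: -10384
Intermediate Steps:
S = 3 (S = 1*(5 - 2) = 1*3 = 3)
q(W) = 2*W*(3 + W) (q(W) = (W + W)*(W + 3) = (2*W)*(3 + W) = 2*W*(3 + W))
q(-11)*(-139 + 80) = (2*(-11)*(3 - 11))*(-139 + 80) = (2*(-11)*(-8))*(-59) = 176*(-59) = -10384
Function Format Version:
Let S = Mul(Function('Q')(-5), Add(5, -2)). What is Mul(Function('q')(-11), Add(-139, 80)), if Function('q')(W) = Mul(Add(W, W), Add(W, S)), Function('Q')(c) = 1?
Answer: -10384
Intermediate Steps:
S = 3 (S = Mul(1, Add(5, -2)) = Mul(1, 3) = 3)
Function('q')(W) = Mul(2, W, Add(3, W)) (Function('q')(W) = Mul(Add(W, W), Add(W, 3)) = Mul(Mul(2, W), Add(3, W)) = Mul(2, W, Add(3, W)))
Mul(Function('q')(-11), Add(-139, 80)) = Mul(Mul(2, -11, Add(3, -11)), Add(-139, 80)) = Mul(Mul(2, -11, -8), -59) = Mul(176, -59) = -10384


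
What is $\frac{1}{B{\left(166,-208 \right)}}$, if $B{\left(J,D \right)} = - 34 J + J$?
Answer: $- \frac{1}{5478} \approx -0.00018255$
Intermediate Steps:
$B{\left(J,D \right)} = - 33 J$
$\frac{1}{B{\left(166,-208 \right)}} = \frac{1}{\left(-33\right) 166} = \frac{1}{-5478} = - \frac{1}{5478}$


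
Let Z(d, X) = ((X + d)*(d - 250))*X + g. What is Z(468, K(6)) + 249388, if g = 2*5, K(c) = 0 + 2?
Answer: 454318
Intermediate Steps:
K(c) = 2
g = 10
Z(d, X) = 10 + X*(-250 + d)*(X + d) (Z(d, X) = ((X + d)*(d - 250))*X + 10 = ((X + d)*(-250 + d))*X + 10 = ((-250 + d)*(X + d))*X + 10 = X*(-250 + d)*(X + d) + 10 = 10 + X*(-250 + d)*(X + d))
Z(468, K(6)) + 249388 = (10 - 250*2² + 2*468² + 468*2² - 250*2*468) + 249388 = (10 - 250*4 + 2*219024 + 468*4 - 234000) + 249388 = (10 - 1000 + 438048 + 1872 - 234000) + 249388 = 204930 + 249388 = 454318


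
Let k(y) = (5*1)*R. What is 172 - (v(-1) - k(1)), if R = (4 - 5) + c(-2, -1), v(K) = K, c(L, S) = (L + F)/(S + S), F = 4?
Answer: 163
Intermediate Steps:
c(L, S) = (4 + L)/(2*S) (c(L, S) = (L + 4)/(S + S) = (4 + L)/((2*S)) = (4 + L)*(1/(2*S)) = (4 + L)/(2*S))
R = -2 (R = (4 - 5) + (½)*(4 - 2)/(-1) = -1 + (½)*(-1)*2 = -1 - 1 = -2)
k(y) = -10 (k(y) = (5*1)*(-2) = 5*(-2) = -10)
172 - (v(-1) - k(1)) = 172 - (-1 - 1*(-10)) = 172 - (-1 + 10) = 172 - 1*9 = 172 - 9 = 163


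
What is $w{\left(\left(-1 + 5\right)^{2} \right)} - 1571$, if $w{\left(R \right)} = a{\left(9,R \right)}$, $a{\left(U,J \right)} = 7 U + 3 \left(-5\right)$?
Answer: $-1523$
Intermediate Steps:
$a{\left(U,J \right)} = -15 + 7 U$ ($a{\left(U,J \right)} = 7 U - 15 = -15 + 7 U$)
$w{\left(R \right)} = 48$ ($w{\left(R \right)} = -15 + 7 \cdot 9 = -15 + 63 = 48$)
$w{\left(\left(-1 + 5\right)^{2} \right)} - 1571 = 48 - 1571 = -1523$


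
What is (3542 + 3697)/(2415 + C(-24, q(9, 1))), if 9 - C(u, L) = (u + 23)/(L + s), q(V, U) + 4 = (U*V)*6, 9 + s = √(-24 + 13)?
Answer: 2699126301/903819251 + 7239*I*√11/9942011761 ≈ 2.9864 + 2.4149e-6*I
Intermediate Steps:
s = -9 + I*√11 (s = -9 + √(-24 + 13) = -9 + √(-11) = -9 + I*√11 ≈ -9.0 + 3.3166*I)
q(V, U) = -4 + 6*U*V (q(V, U) = -4 + (U*V)*6 = -4 + 6*U*V)
C(u, L) = 9 - (23 + u)/(-9 + L + I*√11) (C(u, L) = 9 - (u + 23)/(L + (-9 + I*√11)) = 9 - (23 + u)/(-9 + L + I*√11))
(3542 + 3697)/(2415 + C(-24, q(9, 1))) = (3542 + 3697)/(2415 + (-104 - 1*(-24) + 9*(-4 + 6*1*9) + 9*I*√11)/(-9 + (-4 + 6*1*9) + I*√11)) = 7239/(2415 + (-104 + 24 + 9*(-4 + 54) + 9*I*√11)/(-9 + (-4 + 54) + I*√11)) = 7239/(2415 + (-104 + 24 + 9*50 + 9*I*√11)/(-9 + 50 + I*√11)) = 7239/(2415 + (-104 + 24 + 450 + 9*I*√11)/(41 + I*√11)) = 7239/(2415 + (370 + 9*I*√11)/(41 + I*√11))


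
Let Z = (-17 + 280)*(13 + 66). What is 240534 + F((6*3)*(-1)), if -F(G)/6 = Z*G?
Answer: 2484450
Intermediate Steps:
Z = 20777 (Z = 263*79 = 20777)
F(G) = -124662*G
240534 + F((6*3)*(-1)) = 240534 - 124662*6*3*(-1) = 240534 - 2243916*(-1) = 240534 - 124662*(-18) = 240534 + 2243916 = 2484450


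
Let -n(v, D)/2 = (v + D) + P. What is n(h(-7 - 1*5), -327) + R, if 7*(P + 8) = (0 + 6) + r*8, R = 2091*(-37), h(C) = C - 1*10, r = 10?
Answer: -536743/7 ≈ -76678.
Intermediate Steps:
h(C) = -10 + C (h(C) = C - 10 = -10 + C)
R = -77367
P = 30/7 (P = -8 + ((0 + 6) + 10*8)/7 = -8 + (6 + 80)/7 = -8 + (⅐)*86 = -8 + 86/7 = 30/7 ≈ 4.2857)
n(v, D) = -60/7 - 2*D - 2*v (n(v, D) = -2*((v + D) + 30/7) = -2*((D + v) + 30/7) = -2*(30/7 + D + v) = -60/7 - 2*D - 2*v)
n(h(-7 - 1*5), -327) + R = (-60/7 - 2*(-327) - 2*(-10 + (-7 - 1*5))) - 77367 = (-60/7 + 654 - 2*(-10 + (-7 - 5))) - 77367 = (-60/7 + 654 - 2*(-10 - 12)) - 77367 = (-60/7 + 654 - 2*(-22)) - 77367 = (-60/7 + 654 + 44) - 77367 = 4826/7 - 77367 = -536743/7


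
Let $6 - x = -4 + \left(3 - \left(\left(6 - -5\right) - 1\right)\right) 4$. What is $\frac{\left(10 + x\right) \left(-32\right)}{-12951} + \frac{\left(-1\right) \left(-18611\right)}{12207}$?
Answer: $\frac{9621519}{5855291} \approx 1.6432$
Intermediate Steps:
$x = 38$ ($x = 6 - \left(-4 + \left(3 - \left(\left(6 - -5\right) - 1\right)\right) 4\right) = 6 - \left(-4 + \left(3 - \left(\left(6 + 5\right) - 1\right)\right) 4\right) = 6 - \left(-4 + \left(3 - \left(11 - 1\right)\right) 4\right) = 6 - \left(-4 + \left(3 - 10\right) 4\right) = 6 - \left(-4 - 28\right) = 6 - -32 = 6 + 32 = 38$)
$\frac{\left(10 + x\right) \left(-32\right)}{-12951} + \frac{\left(-1\right) \left(-18611\right)}{12207} = \frac{\left(10 + 38\right) \left(-32\right)}{-12951} + \frac{\left(-1\right) \left(-18611\right)}{12207} = 48 \left(-32\right) \left(- \frac{1}{12951}\right) + 18611 \cdot \frac{1}{12207} = \left(-1536\right) \left(- \frac{1}{12951}\right) + \frac{18611}{12207} = \frac{512}{4317} + \frac{18611}{12207} = \frac{9621519}{5855291}$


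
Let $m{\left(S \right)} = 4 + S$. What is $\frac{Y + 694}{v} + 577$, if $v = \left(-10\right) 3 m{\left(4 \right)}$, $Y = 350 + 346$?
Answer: $\frac{13709}{24} \approx 571.21$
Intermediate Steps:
$Y = 696$
$v = -240$ ($v = \left(-10\right) 3 \left(4 + 4\right) = \left(-30\right) 8 = -240$)
$\frac{Y + 694}{v} + 577 = \frac{696 + 694}{-240} + 577 = 1390 \left(- \frac{1}{240}\right) + 577 = - \frac{139}{24} + 577 = \frac{13709}{24}$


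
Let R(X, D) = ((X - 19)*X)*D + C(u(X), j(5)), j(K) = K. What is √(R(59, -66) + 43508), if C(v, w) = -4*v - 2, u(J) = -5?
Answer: I*√112234 ≈ 335.01*I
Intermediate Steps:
C(v, w) = -2 - 4*v
R(X, D) = 18 + D*X*(-19 + X) (R(X, D) = ((X - 19)*X)*D + (-2 - 4*(-5)) = ((-19 + X)*X)*D + (-2 + 20) = (X*(-19 + X))*D + 18 = D*X*(-19 + X) + 18 = 18 + D*X*(-19 + X))
√(R(59, -66) + 43508) = √((18 - 66*59² - 19*(-66)*59) + 43508) = √((18 - 66*3481 + 73986) + 43508) = √((18 - 229746 + 73986) + 43508) = √(-155742 + 43508) = √(-112234) = I*√112234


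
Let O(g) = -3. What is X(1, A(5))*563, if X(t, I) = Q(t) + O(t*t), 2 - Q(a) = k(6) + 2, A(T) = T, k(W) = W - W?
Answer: -1689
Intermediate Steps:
k(W) = 0
Q(a) = 0 (Q(a) = 2 - (0 + 2) = 2 - 1*2 = 2 - 2 = 0)
X(t, I) = -3 (X(t, I) = 0 - 3 = -3)
X(1, A(5))*563 = -3*563 = -1689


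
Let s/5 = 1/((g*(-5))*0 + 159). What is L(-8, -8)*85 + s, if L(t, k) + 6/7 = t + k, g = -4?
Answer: -1594735/1113 ≈ -1432.8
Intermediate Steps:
s = 5/159 (s = 5/(-4*(-5)*0 + 159) = 5/(20*0 + 159) = 5/(0 + 159) = 5/159 ≈ 0.031447)
L(t, k) = -6/7 + k + t (L(t, k) = -6/7 + (t + k) = -6/7 + (k + t) = -6/7 + k + t)
L(-8, -8)*85 + s = (-6/7 - 8 - 8)*85 + 5/159 = -118/7*85 + 5/159 = -10030/7 + 5/159 = -1594735/1113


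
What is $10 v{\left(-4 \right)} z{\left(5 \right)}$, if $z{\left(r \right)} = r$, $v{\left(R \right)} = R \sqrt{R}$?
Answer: $- 400 i \approx - 400.0 i$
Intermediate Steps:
$v{\left(R \right)} = R^{\frac{3}{2}}$
$10 v{\left(-4 \right)} z{\left(5 \right)} = 10 \left(-4\right)^{\frac{3}{2}} \cdot 5 = 10 \left(- 8 i\right) 5 = - 80 i 5 = - 400 i$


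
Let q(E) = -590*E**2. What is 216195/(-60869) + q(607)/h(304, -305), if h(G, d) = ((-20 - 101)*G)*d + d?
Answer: -3131490759143/136575610047 ≈ -22.929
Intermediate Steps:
h(G, d) = d - 121*G*d (h(G, d) = (-121*G)*d + d = -121*G*d + d = d - 121*G*d)
216195/(-60869) + q(607)/h(304, -305) = 216195/(-60869) + (-590*607**2)/((-305*(1 - 121*304))) = 216195*(-1/60869) + (-590*368449)/((-305*(1 - 36784))) = -216195/60869 - 217384910/((-305*(-36783))) = -216195/60869 - 217384910/11218815 = -216195/60869 - 217384910*1/11218815 = -216195/60869 - 43476982/2243763 = -3131490759143/136575610047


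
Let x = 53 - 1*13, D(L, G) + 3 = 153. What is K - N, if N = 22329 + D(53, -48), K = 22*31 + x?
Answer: -21757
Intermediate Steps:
D(L, G) = 150 (D(L, G) = -3 + 153 = 150)
x = 40 (x = 53 - 13 = 40)
K = 722 (K = 22*31 + 40 = 682 + 40 = 722)
N = 22479 (N = 22329 + 150 = 22479)
K - N = 722 - 1*22479 = 722 - 22479 = -21757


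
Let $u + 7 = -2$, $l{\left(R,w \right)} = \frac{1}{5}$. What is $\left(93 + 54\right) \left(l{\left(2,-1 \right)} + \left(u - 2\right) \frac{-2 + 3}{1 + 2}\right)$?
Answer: $- \frac{2548}{5} \approx -509.6$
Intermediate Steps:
$l{\left(R,w \right)} = \frac{1}{5}$
$u = -9$ ($u = -7 - 2 = -9$)
$\left(93 + 54\right) \left(l{\left(2,-1 \right)} + \left(u - 2\right) \frac{-2 + 3}{1 + 2}\right) = \left(93 + 54\right) \left(\frac{1}{5} + \left(-9 - 2\right) \frac{-2 + 3}{1 + 2}\right) = 147 \left(\frac{1}{5} + \left(-9 - 2\right) 1 \cdot \frac{1}{3}\right) = 147 \left(\frac{1}{5} - 11 \cdot 1 \cdot \frac{1}{3}\right) = 147 \left(\frac{1}{5} - \frac{11}{3}\right) = 147 \left(- \frac{52}{15}\right) = - \frac{2548}{5}$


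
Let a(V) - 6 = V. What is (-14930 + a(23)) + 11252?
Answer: -3649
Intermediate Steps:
a(V) = 6 + V
(-14930 + a(23)) + 11252 = (-14930 + (6 + 23)) + 11252 = (-14930 + 29) + 11252 = -14901 + 11252 = -3649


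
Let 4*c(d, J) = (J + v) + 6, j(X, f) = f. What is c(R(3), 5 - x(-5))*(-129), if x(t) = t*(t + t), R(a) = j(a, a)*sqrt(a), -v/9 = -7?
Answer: -774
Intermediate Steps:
v = 63 (v = -9*(-7) = 63)
R(a) = a**(3/2) (R(a) = a*sqrt(a) = a**(3/2))
x(t) = 2*t**2 (x(t) = t*(2*t) = 2*t**2)
c(d, J) = 69/4 + J/4 (c(d, J) = ((J + 63) + 6)/4 = ((63 + J) + 6)/4 = (69 + J)/4 = 69/4 + J/4)
c(R(3), 5 - x(-5))*(-129) = (69/4 + (5 - 2*(-5)**2)/4)*(-129) = (69/4 + (5 - 2*25)/4)*(-129) = (69/4 + (5 - 1*50)/4)*(-129) = (69/4 + (5 - 50)/4)*(-129) = (69/4 + (1/4)*(-45))*(-129) = (69/4 - 45/4)*(-129) = 6*(-129) = -774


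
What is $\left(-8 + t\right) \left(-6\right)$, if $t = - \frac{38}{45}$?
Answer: $\frac{796}{15} \approx 53.067$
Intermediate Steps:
$t = - \frac{38}{45}$ ($t = \left(-38\right) \frac{1}{45} = - \frac{38}{45} \approx -0.84444$)
$\left(-8 + t\right) \left(-6\right) = \left(-8 - \frac{38}{45}\right) \left(-6\right) = \left(- \frac{398}{45}\right) \left(-6\right) = \frac{796}{15}$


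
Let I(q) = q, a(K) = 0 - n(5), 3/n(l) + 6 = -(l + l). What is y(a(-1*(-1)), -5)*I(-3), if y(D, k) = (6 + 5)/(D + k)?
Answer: 48/7 ≈ 6.8571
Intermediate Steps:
n(l) = 3/(-6 - 2*l) (n(l) = 3/(-6 - (l + l)) = 3/(-6 - 2*l))
a(K) = 3/16 (a(K) = 0 - (-3)/(6 + 2*5) = 0 - (-3)/(6 + 10) = 0 - (-3)/16 = 0 - 1*(-3/16) = 0 + 3/16 = 3/16)
y(D, k) = 11/(D + k)
y(a(-1*(-1)), -5)*I(-3) = (11/(3/16 - 5))*(-3) = (11/(-77/16))*(-3) = (11*(-16/77))*(-3) = -16/7*(-3) = 48/7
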